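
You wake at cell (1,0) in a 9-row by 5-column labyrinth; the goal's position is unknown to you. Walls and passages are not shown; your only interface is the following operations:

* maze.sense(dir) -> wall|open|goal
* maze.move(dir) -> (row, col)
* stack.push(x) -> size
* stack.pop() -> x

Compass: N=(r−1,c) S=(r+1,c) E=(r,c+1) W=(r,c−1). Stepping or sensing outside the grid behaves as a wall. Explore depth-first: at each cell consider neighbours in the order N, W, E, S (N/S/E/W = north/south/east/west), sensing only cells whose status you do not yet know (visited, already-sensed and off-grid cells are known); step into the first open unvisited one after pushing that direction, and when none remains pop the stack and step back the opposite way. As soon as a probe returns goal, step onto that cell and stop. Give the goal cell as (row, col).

> maze.sense dir: north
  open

> stack.push x: north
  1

> maze.move dir: north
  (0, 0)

> maze.sense dir: east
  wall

> stack.pop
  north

> maze.move dir: south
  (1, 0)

> maze.sense dir: east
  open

> stack.push x: east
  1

> maze.move dir: east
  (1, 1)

> maze.sense dir: east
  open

> stack.push x: east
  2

> maze.move dir: east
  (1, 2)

> maze.sense dir: north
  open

> stack.push x: north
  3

> maze.move dir: north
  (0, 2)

> maze.sense dir: east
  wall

> stack.pop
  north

> maze.move dir: south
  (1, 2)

> maze.sense dir: east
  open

> stack.push x: east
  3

> maze.move dir: east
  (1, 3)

> maze.sense dir: east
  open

> stack.push x: east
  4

> maze.move dir: east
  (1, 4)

> maze.sense dir: north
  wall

> maze.sense dir: south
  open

> stack.push x: south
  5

> maze.move dir: south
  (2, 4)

> maze.sense dir: west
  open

> stack.push x: west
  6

> maze.move dir: west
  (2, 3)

> maze.sense dir: west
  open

> stack.push x: west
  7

> maze.move dir: west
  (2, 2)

> maze.sense dir: west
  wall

> maze.sense dir: south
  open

> stack.push x: south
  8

> maze.move dir: south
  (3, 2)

> maze.sense dir: west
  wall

> maze.sense dir: east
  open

> stack.push x: east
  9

> maze.move dir: east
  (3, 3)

> maze.sense dir: east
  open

> stack.push x: east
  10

> maze.move dir: east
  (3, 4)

> maze.sense dir: south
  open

> stack.push x: south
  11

> maze.move dir: south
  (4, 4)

> maze.sense dir: west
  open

> stack.push x: west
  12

> maze.move dir: west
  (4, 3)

> maze.sense dir: west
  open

> stack.push x: west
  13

> maze.move dir: west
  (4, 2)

> maze.sense dir: west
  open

> stack.push x: west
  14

> maze.move dir: west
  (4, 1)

> maze.sense dir: west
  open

> stack.push x: west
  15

> maze.move dir: west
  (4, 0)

> maze.sense dir: north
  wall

> maze.sense dir: south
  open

> stack.push x: south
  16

> maze.move dir: south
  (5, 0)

> maze.sense dir: east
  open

> stack.push x: east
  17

> maze.move dir: east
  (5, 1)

> maze.sense dir: east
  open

> stack.push x: east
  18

> maze.move dir: east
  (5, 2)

> maze.sense dir: east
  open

> stack.push x: east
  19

> maze.move dir: east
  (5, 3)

> maze.sense dir: east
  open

> stack.push x: east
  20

> maze.move dir: east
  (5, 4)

> maze.sense dir: south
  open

> stack.push x: south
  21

> maze.move dir: south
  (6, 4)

> maze.sense dir: west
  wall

> maze.sense dir: south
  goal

> maze.move dir: south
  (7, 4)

Answer: (7, 4)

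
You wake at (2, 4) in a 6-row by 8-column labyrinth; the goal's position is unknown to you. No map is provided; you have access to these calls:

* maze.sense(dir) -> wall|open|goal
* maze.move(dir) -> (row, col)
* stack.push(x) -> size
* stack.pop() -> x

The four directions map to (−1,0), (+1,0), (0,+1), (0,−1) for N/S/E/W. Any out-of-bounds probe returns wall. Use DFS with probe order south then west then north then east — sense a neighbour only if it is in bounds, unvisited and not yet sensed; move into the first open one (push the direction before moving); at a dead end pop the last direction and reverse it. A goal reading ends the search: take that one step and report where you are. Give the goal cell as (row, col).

Action: maze.sense[south]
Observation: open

Action: stack.push[south]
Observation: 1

Action: maze.move[south]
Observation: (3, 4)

Action: maze.sense[south]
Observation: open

Action: stack.push[south]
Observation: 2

Action: maze.move[south]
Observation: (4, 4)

Action: maze.sense[south]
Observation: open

Action: stack.push[south]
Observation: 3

Action: maze.move[south]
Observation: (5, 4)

Action: maze.sense[west]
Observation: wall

Action: maze.sense[east]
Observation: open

Action: stack.push[east]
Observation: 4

Action: maze.move[east]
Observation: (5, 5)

Action: maze.sense[north]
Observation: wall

Action: maze.sense[east]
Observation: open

Action: stack.push[east]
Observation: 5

Action: maze.move[east]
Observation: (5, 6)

Action: maze.sense[north]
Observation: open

Action: stack.push[north]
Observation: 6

Action: maze.move[north]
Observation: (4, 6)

Action: maze.sense[north]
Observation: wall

Action: maze.sense[east]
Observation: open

Action: stack.push[east]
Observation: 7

Action: maze.move[east]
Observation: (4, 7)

Action: maze.sense[south]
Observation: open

Action: stack.push[south]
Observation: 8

Action: maze.move[south]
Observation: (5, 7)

Action: stack.pop[]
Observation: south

Action: maze.move[north]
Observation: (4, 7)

Action: maze.sense[north]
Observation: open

Action: stack.push[north]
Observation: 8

Action: maze.move[north]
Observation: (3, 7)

Action: maze.sense[north]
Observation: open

Action: stack.push[north]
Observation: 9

Action: maze.move[north]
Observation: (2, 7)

Action: maze.sense[west]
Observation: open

Action: stack.push[west]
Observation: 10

Action: maze.move[west]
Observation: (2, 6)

Action: maze.sense[west]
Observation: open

Action: stack.push[west]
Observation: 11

Action: maze.move[west]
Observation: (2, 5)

Action: maze.sense[south]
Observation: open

Action: stack.push[south]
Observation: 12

Action: maze.move[south]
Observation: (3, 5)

Action: stack.pop[]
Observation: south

Action: maze.move[north]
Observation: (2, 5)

Action: maze.sense[north]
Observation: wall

Action: stack.pop[]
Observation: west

Action: maze.move[east]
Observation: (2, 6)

Action: maze.sense[north]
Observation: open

Action: stack.push[north]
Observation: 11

Action: maze.move[north]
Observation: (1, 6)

Action: maze.sense[north]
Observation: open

Action: stack.push[north]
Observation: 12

Action: maze.move[north]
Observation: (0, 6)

Action: maze.sense[west]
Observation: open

Action: stack.push[west]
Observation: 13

Action: maze.move[west]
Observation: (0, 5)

Action: maze.sense[west]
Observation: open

Action: stack.push[west]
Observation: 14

Action: maze.move[west]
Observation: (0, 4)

Action: maze.sense[south]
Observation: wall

Action: maze.sense[west]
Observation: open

Action: stack.push[west]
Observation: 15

Action: maze.move[west]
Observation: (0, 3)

Action: maze.sense[south]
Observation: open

Action: stack.push[south]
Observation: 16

Action: maze.move[south]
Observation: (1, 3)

Action: maze.sense[south]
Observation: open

Action: stack.push[south]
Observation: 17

Action: maze.move[south]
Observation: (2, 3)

Action: maze.sense[south]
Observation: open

Action: stack.push[south]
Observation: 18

Action: maze.move[south]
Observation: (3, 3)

Action: maze.sense[south]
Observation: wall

Action: maze.sense[west]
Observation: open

Action: stack.push[west]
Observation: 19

Action: maze.move[west]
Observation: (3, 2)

Action: maze.sense[south]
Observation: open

Action: stack.push[south]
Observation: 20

Action: maze.move[south]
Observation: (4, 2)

Action: maze.sense[south]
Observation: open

Action: stack.push[south]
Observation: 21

Action: maze.move[south]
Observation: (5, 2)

Action: maze.sense[west]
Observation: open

Action: stack.push[west]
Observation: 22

Action: maze.move[west]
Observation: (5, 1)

Action: maze.sense[west]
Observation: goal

Action: maze.move[west]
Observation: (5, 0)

Answer: (5, 0)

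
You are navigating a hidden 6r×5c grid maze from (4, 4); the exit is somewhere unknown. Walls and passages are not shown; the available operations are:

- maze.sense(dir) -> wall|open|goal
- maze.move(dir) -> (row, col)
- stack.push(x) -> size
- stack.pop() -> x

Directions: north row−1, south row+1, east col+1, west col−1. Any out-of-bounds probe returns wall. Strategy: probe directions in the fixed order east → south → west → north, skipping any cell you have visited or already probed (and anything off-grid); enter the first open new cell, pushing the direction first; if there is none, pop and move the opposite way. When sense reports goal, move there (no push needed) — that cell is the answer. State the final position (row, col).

% maze.sense(dir=south) => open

% stack.push(x=south) => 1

% maze.move(dir=south) => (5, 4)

% maze.sense(dir=west) => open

% stack.push(x=west) => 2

% maze.move(dir=west) => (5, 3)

% maze.sense(dir=west) => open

% stack.push(x=west) => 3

% maze.move(dir=west) => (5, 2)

% maze.sense(dir=west) => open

% stack.push(x=west) => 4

% maze.move(dir=west) => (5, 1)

% maze.sense(dir=west) => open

% stack.push(x=west) => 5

% maze.move(dir=west) => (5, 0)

% maze.sense(dir=north) => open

% stack.push(x=north) => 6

% maze.move(dir=north) => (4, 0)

% maze.sense(dir=east) => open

% stack.push(x=east) => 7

% maze.move(dir=east) => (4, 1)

% maze.sense(dir=east) => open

% stack.push(x=east) => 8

% maze.move(dir=east) => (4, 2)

% maze.sense(dir=east) => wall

% maze.sense(dir=north) => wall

% stack.pop() => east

% maze.move(dir=west) => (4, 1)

% maze.sense(dir=north) => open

% stack.push(x=north) => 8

% maze.move(dir=north) => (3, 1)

% maze.sense(dir=west) => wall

% maze.sense(dir=north) => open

% stack.push(x=north) => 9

% maze.move(dir=north) => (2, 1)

% maze.sense(dir=east) => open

% stack.push(x=east) => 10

% maze.move(dir=east) => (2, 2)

% maze.sense(dir=east) => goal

% maze.move(dir=east) => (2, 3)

Answer: (2, 3)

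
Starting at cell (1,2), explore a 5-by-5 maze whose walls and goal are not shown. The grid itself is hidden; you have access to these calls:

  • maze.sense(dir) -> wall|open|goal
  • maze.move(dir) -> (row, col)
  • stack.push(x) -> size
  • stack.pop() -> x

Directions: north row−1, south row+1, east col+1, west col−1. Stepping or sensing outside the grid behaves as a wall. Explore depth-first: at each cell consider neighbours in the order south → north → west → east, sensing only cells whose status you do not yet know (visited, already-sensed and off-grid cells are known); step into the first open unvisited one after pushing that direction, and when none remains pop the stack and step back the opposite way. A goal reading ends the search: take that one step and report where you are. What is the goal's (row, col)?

Do: maze.sense[dir: south]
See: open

Do: stack.push[x: south]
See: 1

Do: maze.move[dir: south]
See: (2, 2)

Do: maze.sense[dir: south]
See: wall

Do: maze.sense[dir: west]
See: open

Do: stack.push[x: west]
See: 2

Do: maze.move[dir: west]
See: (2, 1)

Do: maze.sense[dir: south]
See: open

Do: stack.push[x: south]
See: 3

Do: maze.move[dir: south]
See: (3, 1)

Do: maze.sense[dir: south]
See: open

Do: stack.push[x: south]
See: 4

Do: maze.move[dir: south]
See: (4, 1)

Do: maze.sense[dir: west]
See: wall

Do: maze.sense[dir: east]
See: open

Do: stack.push[x: east]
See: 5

Do: maze.move[dir: east]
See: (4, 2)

Do: maze.sense[dir: east]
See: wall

Do: stack.pop[]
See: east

Do: maze.move[dir: west]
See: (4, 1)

Do: stack.pop[]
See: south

Do: maze.move[dir: north]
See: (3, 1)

Do: maze.sense[dir: west]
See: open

Do: stack.push[x: west]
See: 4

Do: maze.move[dir: west]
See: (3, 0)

Do: maze.sense[dir: north]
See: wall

Do: stack.pop[]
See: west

Do: maze.move[dir: east]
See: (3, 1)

Do: stack.pop[]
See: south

Do: maze.move[dir: north]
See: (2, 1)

Do: maze.sense[dir: north]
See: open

Do: stack.push[x: north]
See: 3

Do: maze.move[dir: north]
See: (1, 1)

Do: maze.sense[dir: north]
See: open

Do: stack.push[x: north]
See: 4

Do: maze.move[dir: north]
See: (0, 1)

Do: maze.sense[dir: west]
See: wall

Do: maze.sense[dir: east]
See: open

Do: stack.push[x: east]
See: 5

Do: maze.move[dir: east]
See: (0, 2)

Do: maze.sense[dir: east]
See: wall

Do: stack.pop[]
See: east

Do: maze.move[dir: west]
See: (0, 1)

Do: stack.pop[]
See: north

Do: maze.move[dir: south]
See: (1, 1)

Do: maze.sense[dir: west]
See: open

Do: stack.push[x: west]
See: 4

Do: maze.move[dir: west]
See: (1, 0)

Do: stack.pop[]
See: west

Do: maze.move[dir: east]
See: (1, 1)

Do: stack.pop[]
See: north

Do: maze.move[dir: south]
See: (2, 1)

Do: stack.pop[]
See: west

Do: maze.move[dir: east]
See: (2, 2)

Do: maze.sense[dir: east]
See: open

Do: stack.push[x: east]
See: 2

Do: maze.move[dir: east]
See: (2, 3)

Do: maze.sense[dir: south]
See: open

Do: stack.push[x: south]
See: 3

Do: maze.move[dir: south]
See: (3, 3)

Do: maze.sense[dir: east]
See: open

Do: stack.push[x: east]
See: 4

Do: maze.move[dir: east]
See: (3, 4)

Do: maze.sense[dir: south]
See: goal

Do: maze.move[dir: south]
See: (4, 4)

Answer: (4, 4)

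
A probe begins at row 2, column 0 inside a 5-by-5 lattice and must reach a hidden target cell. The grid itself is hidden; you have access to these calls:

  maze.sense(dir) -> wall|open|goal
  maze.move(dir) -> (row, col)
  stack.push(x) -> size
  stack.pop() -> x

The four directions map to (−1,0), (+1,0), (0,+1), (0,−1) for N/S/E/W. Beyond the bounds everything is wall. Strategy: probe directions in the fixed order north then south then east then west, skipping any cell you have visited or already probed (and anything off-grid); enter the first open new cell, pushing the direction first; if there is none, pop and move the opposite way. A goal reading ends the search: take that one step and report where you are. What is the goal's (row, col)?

# maze.sense(dir=north) == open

# stack.push(x=north) == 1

# maze.move(dir=north) == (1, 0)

# maze.sense(dir=north) == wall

# maze.sense(dir=east) == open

# stack.push(x=east) == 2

# maze.move(dir=east) == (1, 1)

# maze.sense(dir=north) == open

# stack.push(x=north) == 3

# maze.move(dir=north) == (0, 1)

# maze.sense(dir=east) == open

# stack.push(x=east) == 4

# maze.move(dir=east) == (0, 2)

# maze.sense(dir=south) == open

# stack.push(x=south) == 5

# maze.move(dir=south) == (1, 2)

# maze.sense(dir=south) == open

# stack.push(x=south) == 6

# maze.move(dir=south) == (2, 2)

# maze.sense(dir=south) == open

# stack.push(x=south) == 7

# maze.move(dir=south) == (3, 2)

# maze.sense(dir=south) == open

# stack.push(x=south) == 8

# maze.move(dir=south) == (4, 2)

# maze.sense(dir=east) == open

# stack.push(x=east) == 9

# maze.move(dir=east) == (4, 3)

# maze.sense(dir=north) == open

# stack.push(x=north) == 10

# maze.move(dir=north) == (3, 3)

# maze.sense(dir=north) == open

# stack.push(x=north) == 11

# maze.move(dir=north) == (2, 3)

# maze.sense(dir=north) == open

# stack.push(x=north) == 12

# maze.move(dir=north) == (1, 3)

# maze.sense(dir=north) == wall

# maze.sense(dir=east) == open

# stack.push(x=east) == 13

# maze.move(dir=east) == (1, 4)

# maze.sense(dir=north) == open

# stack.push(x=north) == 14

# maze.move(dir=north) == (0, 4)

# stack.pop() == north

# maze.move(dir=south) == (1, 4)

# maze.sense(dir=south) == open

# stack.push(x=south) == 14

# maze.move(dir=south) == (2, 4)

# maze.sense(dir=south) == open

# stack.push(x=south) == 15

# maze.move(dir=south) == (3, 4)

# maze.sense(dir=south) == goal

# maze.move(dir=south) == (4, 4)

Answer: (4, 4)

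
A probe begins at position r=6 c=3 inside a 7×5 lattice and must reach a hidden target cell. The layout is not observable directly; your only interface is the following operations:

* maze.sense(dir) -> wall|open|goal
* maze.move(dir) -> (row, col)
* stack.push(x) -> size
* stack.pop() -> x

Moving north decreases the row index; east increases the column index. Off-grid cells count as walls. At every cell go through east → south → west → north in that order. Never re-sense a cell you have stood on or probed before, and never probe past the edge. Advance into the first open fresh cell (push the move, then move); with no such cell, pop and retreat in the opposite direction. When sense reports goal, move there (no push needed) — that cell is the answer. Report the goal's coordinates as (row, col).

Do: maze.sense[dir=east]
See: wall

Do: maze.sense[dir=west]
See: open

Do: stack.push[x=west]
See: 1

Do: maze.move[dir=west]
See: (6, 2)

Do: maze.sense[dir=west]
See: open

Do: stack.push[x=west]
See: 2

Do: maze.move[dir=west]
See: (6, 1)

Do: maze.sense[dir=west]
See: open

Do: stack.push[x=west]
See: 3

Do: maze.move[dir=west]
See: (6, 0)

Do: maze.sense[dir=north]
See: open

Do: stack.push[x=north]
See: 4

Do: maze.move[dir=north]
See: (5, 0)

Do: maze.sense[dir=east]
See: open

Do: stack.push[x=east]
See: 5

Do: maze.move[dir=east]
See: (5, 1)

Do: maze.sense[dir=east]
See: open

Do: stack.push[x=east]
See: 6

Do: maze.move[dir=east]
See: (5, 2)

Do: maze.sense[dir=east]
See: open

Do: stack.push[x=east]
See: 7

Do: maze.move[dir=east]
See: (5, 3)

Do: maze.sense[dir=east]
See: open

Do: stack.push[x=east]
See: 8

Do: maze.move[dir=east]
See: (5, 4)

Do: maze.sense[dir=north]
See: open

Do: stack.push[x=north]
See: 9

Do: maze.move[dir=north]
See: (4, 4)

Do: maze.sense[dir=west]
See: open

Do: stack.push[x=west]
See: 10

Do: maze.move[dir=west]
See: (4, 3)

Do: maze.sense[dir=west]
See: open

Do: stack.push[x=west]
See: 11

Do: maze.move[dir=west]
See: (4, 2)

Do: maze.sense[dir=west]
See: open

Do: stack.push[x=west]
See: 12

Do: maze.move[dir=west]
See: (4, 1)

Do: maze.sense[dir=west]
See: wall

Do: maze.sense[dir=north]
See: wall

Do: stack.pop[]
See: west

Do: maze.move[dir=east]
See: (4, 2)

Do: maze.sense[dir=north]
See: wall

Do: stack.pop[]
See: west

Do: maze.move[dir=east]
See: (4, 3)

Do: maze.sense[dir=north]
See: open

Do: stack.push[x=north]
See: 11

Do: maze.move[dir=north]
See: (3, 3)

Do: maze.sense[dir=east]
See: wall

Do: maze.sense[dir=north]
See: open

Do: stack.push[x=north]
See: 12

Do: maze.move[dir=north]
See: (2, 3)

Do: maze.sense[dir=east]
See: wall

Do: maze.sense[dir=west]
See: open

Do: stack.push[x=west]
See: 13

Do: maze.move[dir=west]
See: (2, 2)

Do: maze.sense[dir=west]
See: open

Do: stack.push[x=west]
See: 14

Do: maze.move[dir=west]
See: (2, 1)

Do: maze.sense[dir=west]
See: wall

Do: maze.sense[dir=north]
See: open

Do: stack.push[x=north]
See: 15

Do: maze.move[dir=north]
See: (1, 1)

Do: maze.sense[dir=east]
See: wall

Do: maze.sense[dir=west]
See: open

Do: stack.push[x=west]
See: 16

Do: maze.move[dir=west]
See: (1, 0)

Do: maze.sense[dir=north]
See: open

Do: stack.push[x=north]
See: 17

Do: maze.move[dir=north]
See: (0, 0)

Do: maze.sense[dir=east]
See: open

Do: stack.push[x=east]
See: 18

Do: maze.move[dir=east]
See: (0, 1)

Do: maze.sense[dir=east]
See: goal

Do: maze.move[dir=east]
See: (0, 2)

Answer: (0, 2)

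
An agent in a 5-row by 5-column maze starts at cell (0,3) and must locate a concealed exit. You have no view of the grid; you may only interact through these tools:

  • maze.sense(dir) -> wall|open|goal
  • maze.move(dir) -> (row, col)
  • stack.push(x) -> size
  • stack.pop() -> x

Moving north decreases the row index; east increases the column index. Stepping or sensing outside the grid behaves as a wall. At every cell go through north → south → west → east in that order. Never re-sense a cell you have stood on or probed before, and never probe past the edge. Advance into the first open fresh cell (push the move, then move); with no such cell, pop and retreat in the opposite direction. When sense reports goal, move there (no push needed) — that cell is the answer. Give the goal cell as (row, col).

! maze.sense(dir=south) : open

! stack.push(x=south) : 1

! maze.move(dir=south) : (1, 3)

! maze.sense(dir=south) : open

! stack.push(x=south) : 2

! maze.move(dir=south) : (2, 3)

! maze.sense(dir=south) : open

! stack.push(x=south) : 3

! maze.move(dir=south) : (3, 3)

! maze.sense(dir=south) : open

! stack.push(x=south) : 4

! maze.move(dir=south) : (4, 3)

! maze.sense(dir=west) : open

! stack.push(x=west) : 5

! maze.move(dir=west) : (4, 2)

! maze.sense(dir=north) : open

! stack.push(x=north) : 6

! maze.move(dir=north) : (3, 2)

! maze.sense(dir=north) : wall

! maze.sense(dir=west) : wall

! stack.pop() : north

! maze.move(dir=south) : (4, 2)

! maze.sense(dir=west) : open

! stack.push(x=west) : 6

! maze.move(dir=west) : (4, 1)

! maze.sense(dir=west) : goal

! maze.move(dir=west) : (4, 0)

Answer: (4, 0)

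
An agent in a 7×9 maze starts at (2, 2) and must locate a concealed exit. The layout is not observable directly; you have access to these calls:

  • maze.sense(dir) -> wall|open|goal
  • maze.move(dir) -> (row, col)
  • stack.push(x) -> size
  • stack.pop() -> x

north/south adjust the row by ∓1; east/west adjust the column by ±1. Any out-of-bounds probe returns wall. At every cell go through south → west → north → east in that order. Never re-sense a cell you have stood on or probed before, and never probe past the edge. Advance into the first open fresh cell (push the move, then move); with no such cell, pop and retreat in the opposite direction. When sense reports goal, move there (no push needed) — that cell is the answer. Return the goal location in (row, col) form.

% maze.sense dir→south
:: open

% stack.push x→south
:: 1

% maze.move dir→south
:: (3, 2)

% maze.sense dir→south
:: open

% stack.push x→south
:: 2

% maze.move dir→south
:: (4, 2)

% maze.sense dir→south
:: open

% stack.push x→south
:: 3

% maze.move dir→south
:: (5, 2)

% maze.sense dir→south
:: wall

% maze.sense dir→west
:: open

% stack.push x→west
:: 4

% maze.move dir→west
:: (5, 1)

% maze.sense dir→south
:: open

% stack.push x→south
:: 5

% maze.move dir→south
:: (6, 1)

% maze.sense dir→west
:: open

% stack.push x→west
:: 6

% maze.move dir→west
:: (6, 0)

% maze.sense dir→north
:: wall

% stack.pop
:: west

% maze.move dir→east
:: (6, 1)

% stack.pop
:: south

% maze.move dir→north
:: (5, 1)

% maze.sense dir→north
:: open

% stack.push x→north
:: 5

% maze.move dir→north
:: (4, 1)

% maze.sense dir→west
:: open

% stack.push x→west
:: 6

% maze.move dir→west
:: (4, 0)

% maze.sense dir→north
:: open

% stack.push x→north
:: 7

% maze.move dir→north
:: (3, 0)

% maze.sense dir→north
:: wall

% maze.sense dir→east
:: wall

% stack.pop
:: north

% maze.move dir→south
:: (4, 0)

% stack.pop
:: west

% maze.move dir→east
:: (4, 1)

% stack.pop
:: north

% maze.move dir→south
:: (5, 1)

% stack.pop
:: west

% maze.move dir→east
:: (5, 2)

% maze.sense dir→east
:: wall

% stack.pop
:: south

% maze.move dir→north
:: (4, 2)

% maze.sense dir→east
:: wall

% stack.pop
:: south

% maze.move dir→north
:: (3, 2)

% maze.sense dir→east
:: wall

% stack.pop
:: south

% maze.move dir→north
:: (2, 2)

% maze.sense dir→west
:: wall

% maze.sense dir→north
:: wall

% maze.sense dir→east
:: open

% stack.push x→east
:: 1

% maze.move dir→east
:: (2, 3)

% maze.sense dir→north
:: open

% stack.push x→north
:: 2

% maze.move dir→north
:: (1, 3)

% maze.sense dir→north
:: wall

% maze.sense dir→east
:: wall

% stack.pop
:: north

% maze.move dir→south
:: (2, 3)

% maze.sense dir→east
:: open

% stack.push x→east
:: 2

% maze.move dir→east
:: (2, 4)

% maze.sense dir→south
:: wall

% maze.sense dir→east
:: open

% stack.push x→east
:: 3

% maze.move dir→east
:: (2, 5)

% maze.sense dir→south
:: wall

% maze.sense dir→north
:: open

% stack.push x→north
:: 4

% maze.move dir→north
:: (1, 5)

% maze.sense dir→north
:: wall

% maze.sense dir→east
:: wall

% stack.pop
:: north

% maze.move dir→south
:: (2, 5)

% maze.sense dir→east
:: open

% stack.push x→east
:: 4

% maze.move dir→east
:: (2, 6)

% maze.sense dir→south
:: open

% stack.push x→south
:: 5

% maze.move dir→south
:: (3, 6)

% maze.sense dir→south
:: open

% stack.push x→south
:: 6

% maze.move dir→south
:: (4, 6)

% maze.sense dir→south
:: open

% stack.push x→south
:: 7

% maze.move dir→south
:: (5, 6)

% maze.sense dir→south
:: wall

% maze.sense dir→west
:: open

% stack.push x→west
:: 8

% maze.move dir→west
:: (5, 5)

% maze.sense dir→south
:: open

% stack.push x→south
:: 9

% maze.move dir→south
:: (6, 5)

% maze.sense dir→west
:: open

% stack.push x→west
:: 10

% maze.move dir→west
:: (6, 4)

% maze.sense dir→west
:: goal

% maze.move dir→west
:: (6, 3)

Answer: (6, 3)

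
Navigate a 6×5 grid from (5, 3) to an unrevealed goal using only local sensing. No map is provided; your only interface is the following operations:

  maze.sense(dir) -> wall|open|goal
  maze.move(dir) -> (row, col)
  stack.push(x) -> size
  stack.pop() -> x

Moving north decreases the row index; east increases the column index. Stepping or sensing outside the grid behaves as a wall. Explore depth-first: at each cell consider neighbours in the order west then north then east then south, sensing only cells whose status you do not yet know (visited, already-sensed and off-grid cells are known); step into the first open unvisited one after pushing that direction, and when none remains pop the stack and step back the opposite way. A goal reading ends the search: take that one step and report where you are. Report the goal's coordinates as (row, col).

Do: sense[dir='west']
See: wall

Do: sense[dir='north']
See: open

Do: push[x='north']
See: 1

Do: move[dir='north']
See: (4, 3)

Do: sense[dir='west']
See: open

Do: push[x='west']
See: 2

Do: move[dir='west']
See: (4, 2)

Do: sense[dir='west']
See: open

Do: push[x='west']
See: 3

Do: move[dir='west']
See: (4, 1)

Do: sense[dir='west']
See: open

Do: push[x='west']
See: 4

Do: move[dir='west']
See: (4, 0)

Do: sense[dir='north']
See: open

Do: push[x='north']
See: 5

Do: move[dir='north']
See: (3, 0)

Do: sense[dir='north']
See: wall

Do: sense[dir='east']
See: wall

Do: pop[]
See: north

Do: move[dir='south']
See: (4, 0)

Do: sense[dir='south']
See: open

Do: push[x='south']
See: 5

Do: move[dir='south']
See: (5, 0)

Do: sense[dir='east']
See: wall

Do: pop[]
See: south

Do: move[dir='north']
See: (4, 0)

Do: pop[]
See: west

Do: move[dir='east']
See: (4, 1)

Do: pop[]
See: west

Do: move[dir='east']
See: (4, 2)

Do: sense[dir='north']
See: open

Do: push[x='north']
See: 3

Do: move[dir='north']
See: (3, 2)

Do: sense[dir='north']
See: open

Do: push[x='north']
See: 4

Do: move[dir='north']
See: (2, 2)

Do: sense[dir='west']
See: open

Do: push[x='west']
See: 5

Do: move[dir='west']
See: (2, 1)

Do: sense[dir='north']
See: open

Do: push[x='north']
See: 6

Do: move[dir='north']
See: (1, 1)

Do: sense[dir='west']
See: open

Do: push[x='west']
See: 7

Do: move[dir='west']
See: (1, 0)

Do: sense[dir='north']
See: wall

Do: pop[]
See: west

Do: move[dir='east']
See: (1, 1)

Do: sense[dir='north']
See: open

Do: push[x='north']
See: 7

Do: move[dir='north']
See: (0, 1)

Do: sense[dir='east']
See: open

Do: push[x='east']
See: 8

Do: move[dir='east']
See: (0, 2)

Do: sense[dir='east']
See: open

Do: push[x='east']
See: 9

Do: move[dir='east']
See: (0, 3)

Do: sense[dir='east']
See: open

Do: push[x='east']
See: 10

Do: move[dir='east']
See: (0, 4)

Do: sense[dir='south']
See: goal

Do: move[dir='south']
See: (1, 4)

Answer: (1, 4)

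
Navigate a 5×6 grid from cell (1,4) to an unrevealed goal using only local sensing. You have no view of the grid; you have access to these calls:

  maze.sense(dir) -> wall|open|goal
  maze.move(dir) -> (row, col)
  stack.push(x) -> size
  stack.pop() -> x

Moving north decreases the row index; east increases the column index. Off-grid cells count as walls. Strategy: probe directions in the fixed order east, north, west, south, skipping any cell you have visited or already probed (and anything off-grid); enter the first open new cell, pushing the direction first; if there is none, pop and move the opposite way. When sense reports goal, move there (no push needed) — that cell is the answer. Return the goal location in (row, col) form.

;; sense(dir='east') ~> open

;; push(x='east') ~> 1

;; move(dir='east') ~> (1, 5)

;; sense(dir='north') ~> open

;; push(x='north') ~> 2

;; move(dir='north') ~> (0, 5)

;; sense(dir='west') ~> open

;; push(x='west') ~> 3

;; move(dir='west') ~> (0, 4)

;; sense(dir='west') ~> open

;; push(x='west') ~> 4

;; move(dir='west') ~> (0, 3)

;; sense(dir='west') ~> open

;; push(x='west') ~> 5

;; move(dir='west') ~> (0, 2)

;; sense(dir='west') ~> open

;; push(x='west') ~> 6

;; move(dir='west') ~> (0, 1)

;; sense(dir='west') ~> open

;; push(x='west') ~> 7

;; move(dir='west') ~> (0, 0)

;; sense(dir='south') ~> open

;; push(x='south') ~> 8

;; move(dir='south') ~> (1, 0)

;; sense(dir='east') ~> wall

;; sense(dir='south') ~> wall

;; pop() ~> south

;; move(dir='north') ~> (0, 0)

;; pop() ~> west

;; move(dir='east') ~> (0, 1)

;; pop() ~> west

;; move(dir='east') ~> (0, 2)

;; sense(dir='south') ~> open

;; push(x='south') ~> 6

;; move(dir='south') ~> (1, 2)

;; sense(dir='east') ~> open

;; push(x='east') ~> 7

;; move(dir='east') ~> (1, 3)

;; sense(dir='south') ~> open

;; push(x='south') ~> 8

;; move(dir='south') ~> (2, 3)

;; sense(dir='east') ~> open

;; push(x='east') ~> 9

;; move(dir='east') ~> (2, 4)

;; sense(dir='east') ~> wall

;; sense(dir='south') ~> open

;; push(x='south') ~> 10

;; move(dir='south') ~> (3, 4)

;; sense(dir='east') ~> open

;; push(x='east') ~> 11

;; move(dir='east') ~> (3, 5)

;; sense(dir='south') ~> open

;; push(x='south') ~> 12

;; move(dir='south') ~> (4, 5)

;; sense(dir='west') ~> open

;; push(x='west') ~> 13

;; move(dir='west') ~> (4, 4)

;; sense(dir='west') ~> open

;; push(x='west') ~> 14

;; move(dir='west') ~> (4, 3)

;; sense(dir='north') ~> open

;; push(x='north') ~> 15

;; move(dir='north') ~> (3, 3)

;; sense(dir='west') ~> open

;; push(x='west') ~> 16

;; move(dir='west') ~> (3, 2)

;; sense(dir='north') ~> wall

;; sense(dir='west') ~> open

;; push(x='west') ~> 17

;; move(dir='west') ~> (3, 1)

;; sense(dir='north') ~> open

;; push(x='north') ~> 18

;; move(dir='north') ~> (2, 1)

;; pop() ~> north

;; move(dir='south') ~> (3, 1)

;; sense(dir='west') ~> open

;; push(x='west') ~> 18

;; move(dir='west') ~> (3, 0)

;; sense(dir='south') ~> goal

;; move(dir='south') ~> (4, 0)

Answer: (4, 0)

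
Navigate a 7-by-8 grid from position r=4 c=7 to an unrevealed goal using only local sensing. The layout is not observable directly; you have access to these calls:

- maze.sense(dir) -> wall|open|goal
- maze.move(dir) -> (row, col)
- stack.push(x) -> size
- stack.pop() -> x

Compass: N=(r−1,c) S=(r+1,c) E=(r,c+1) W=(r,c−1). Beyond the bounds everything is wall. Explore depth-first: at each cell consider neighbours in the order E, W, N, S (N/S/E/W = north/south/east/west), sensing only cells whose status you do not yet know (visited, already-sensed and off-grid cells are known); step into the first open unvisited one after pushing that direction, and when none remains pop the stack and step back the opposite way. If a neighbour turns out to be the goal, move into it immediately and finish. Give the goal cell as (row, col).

I run maze.sense passing west, — result: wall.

Using maze.sense passing north, — result: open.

I run stack.push passing north, — result: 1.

Next I call maze.move passing north, : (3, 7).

Calling maze.sense passing west, and observe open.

Calling stack.push passing west, and get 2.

Now I run maze.move passing west, yielding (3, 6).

Now I run maze.sense passing west, which returns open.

I use stack.push passing west, and see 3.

I invoke maze.move passing west, → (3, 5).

Now I run maze.sense passing west, and observe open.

I try stack.push passing west, → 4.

Now I run maze.move passing west, which returns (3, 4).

Calling maze.sense passing west, — result: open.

Now I run stack.push passing west, and get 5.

Calling maze.move passing west, which returns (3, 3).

Using maze.sense passing west, and get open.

Next I call stack.push passing west, and observe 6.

I run maze.move passing west, — result: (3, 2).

Then maze.sense passing west, — result: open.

I invoke stack.push passing west, — result: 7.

Invoking maze.move passing west, yielding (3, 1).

Next I call maze.sense passing west, — result: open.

Invoking stack.push passing west, yielding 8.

Now I run maze.move passing west, — result: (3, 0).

I invoke maze.sense passing north, → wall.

Invoking maze.sense passing south, yielding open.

I try stack.push passing south, and observe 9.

Calling maze.move passing south, and get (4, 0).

I run maze.sense passing east, and see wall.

I run maze.sense passing south, which returns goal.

Next I call maze.move passing south, giving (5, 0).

Answer: (5, 0)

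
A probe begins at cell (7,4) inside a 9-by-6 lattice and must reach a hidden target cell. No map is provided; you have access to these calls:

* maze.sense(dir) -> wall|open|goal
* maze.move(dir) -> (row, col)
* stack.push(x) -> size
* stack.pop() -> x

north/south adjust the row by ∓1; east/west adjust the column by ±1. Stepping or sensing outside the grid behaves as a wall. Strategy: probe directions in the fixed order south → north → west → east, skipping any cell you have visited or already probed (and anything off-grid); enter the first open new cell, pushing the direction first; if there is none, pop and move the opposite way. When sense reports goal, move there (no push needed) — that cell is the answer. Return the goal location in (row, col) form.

·→ maze.sense(dir: south)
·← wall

·→ maze.sense(dir: north)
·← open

·→ stack.push(x: north)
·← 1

·→ maze.move(dir: north)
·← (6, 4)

·→ maze.sense(dir: north)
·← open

·→ stack.push(x: north)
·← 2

·→ maze.move(dir: north)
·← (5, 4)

·→ maze.sense(dir: north)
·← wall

·→ maze.sense(dir: west)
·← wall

·→ maze.sense(dir: east)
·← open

·→ stack.push(x: east)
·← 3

·→ maze.move(dir: east)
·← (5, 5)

·→ maze.sense(dir: south)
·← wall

·→ maze.sense(dir: north)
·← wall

·→ stack.pop()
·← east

·→ maze.move(dir: west)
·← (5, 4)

·→ stack.pop()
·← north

·→ maze.move(dir: south)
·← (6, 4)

·→ maze.sense(dir: west)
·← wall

·→ stack.pop()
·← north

·→ maze.move(dir: south)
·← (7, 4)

·→ maze.sense(dir: west)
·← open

·→ stack.push(x: west)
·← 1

·→ maze.move(dir: west)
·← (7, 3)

·→ maze.sense(dir: south)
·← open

·→ stack.push(x: south)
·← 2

·→ maze.move(dir: south)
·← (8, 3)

·→ maze.sense(dir: west)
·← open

·→ stack.push(x: west)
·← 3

·→ maze.move(dir: west)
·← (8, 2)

·→ maze.sense(dir: north)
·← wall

·→ maze.sense(dir: west)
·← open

·→ stack.push(x: west)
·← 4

·→ maze.move(dir: west)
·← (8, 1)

·→ maze.sense(dir: north)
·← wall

·→ maze.sense(dir: west)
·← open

·→ stack.push(x: west)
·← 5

·→ maze.move(dir: west)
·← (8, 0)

·→ maze.sense(dir: north)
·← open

·→ stack.push(x: north)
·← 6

·→ maze.move(dir: north)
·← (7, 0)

·→ maze.sense(dir: north)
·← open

·→ stack.push(x: north)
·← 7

·→ maze.move(dir: north)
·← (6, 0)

·→ maze.sense(dir: north)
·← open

·→ stack.push(x: north)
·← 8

·→ maze.move(dir: north)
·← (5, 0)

·→ maze.sense(dir: north)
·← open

·→ stack.push(x: north)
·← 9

·→ maze.move(dir: north)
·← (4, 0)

·→ maze.sense(dir: north)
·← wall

·→ maze.sense(dir: east)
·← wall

·→ stack.pop()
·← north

·→ maze.move(dir: south)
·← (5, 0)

·→ maze.sense(dir: east)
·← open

·→ stack.push(x: east)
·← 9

·→ maze.move(dir: east)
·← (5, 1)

·→ maze.sense(dir: south)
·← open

·→ stack.push(x: south)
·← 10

·→ maze.move(dir: south)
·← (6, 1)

·→ maze.sense(dir: east)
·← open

·→ stack.push(x: east)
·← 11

·→ maze.move(dir: east)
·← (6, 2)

·→ maze.sense(dir: north)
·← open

·→ stack.push(x: north)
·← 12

·→ maze.move(dir: north)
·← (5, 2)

·→ maze.sense(dir: north)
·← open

·→ stack.push(x: north)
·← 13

·→ maze.move(dir: north)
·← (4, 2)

·→ maze.sense(dir: north)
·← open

·→ stack.push(x: north)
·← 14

·→ maze.move(dir: north)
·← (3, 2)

·→ maze.sense(dir: north)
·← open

·→ stack.push(x: north)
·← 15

·→ maze.move(dir: north)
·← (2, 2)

·→ maze.sense(dir: north)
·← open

·→ stack.push(x: north)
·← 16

·→ maze.move(dir: north)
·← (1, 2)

·→ maze.sense(dir: north)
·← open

·→ stack.push(x: north)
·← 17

·→ maze.move(dir: north)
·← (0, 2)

·→ maze.sense(dir: west)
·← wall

·→ maze.sense(dir: east)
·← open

·→ stack.push(x: east)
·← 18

·→ maze.move(dir: east)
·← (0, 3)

·→ maze.sense(dir: south)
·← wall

·→ maze.sense(dir: east)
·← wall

·→ stack.pop()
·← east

·→ maze.move(dir: west)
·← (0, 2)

·→ stack.pop()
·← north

·→ maze.move(dir: south)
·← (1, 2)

·→ maze.sense(dir: west)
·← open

·→ stack.push(x: west)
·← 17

·→ maze.move(dir: west)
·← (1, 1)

·→ maze.sense(dir: south)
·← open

·→ stack.push(x: south)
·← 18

·→ maze.move(dir: south)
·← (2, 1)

·→ maze.sense(dir: south)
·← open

·→ stack.push(x: south)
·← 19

·→ maze.move(dir: south)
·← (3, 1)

·→ stack.pop()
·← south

·→ maze.move(dir: north)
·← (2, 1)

·→ maze.sense(dir: west)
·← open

·→ stack.push(x: west)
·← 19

·→ maze.move(dir: west)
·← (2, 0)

·→ maze.sense(dir: north)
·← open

·→ stack.push(x: north)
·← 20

·→ maze.move(dir: north)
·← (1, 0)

·→ maze.sense(dir: north)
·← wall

·→ stack.pop()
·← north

·→ maze.move(dir: south)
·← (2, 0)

·→ stack.pop()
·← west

·→ maze.move(dir: east)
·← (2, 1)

·→ stack.pop()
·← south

·→ maze.move(dir: north)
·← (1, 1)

·→ stack.pop()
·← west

·→ maze.move(dir: east)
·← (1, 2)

·→ stack.pop()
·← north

·→ maze.move(dir: south)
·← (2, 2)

·→ maze.sense(dir: east)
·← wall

·→ stack.pop()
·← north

·→ maze.move(dir: south)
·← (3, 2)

·→ maze.sense(dir: east)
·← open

·→ stack.push(x: east)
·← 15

·→ maze.move(dir: east)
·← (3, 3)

·→ maze.sense(dir: south)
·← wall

·→ maze.sense(dir: east)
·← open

·→ stack.push(x: east)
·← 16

·→ maze.move(dir: east)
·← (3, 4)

·→ maze.sense(dir: north)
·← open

·→ stack.push(x: north)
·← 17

·→ maze.move(dir: north)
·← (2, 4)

·→ maze.sense(dir: north)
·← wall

·→ maze.sense(dir: east)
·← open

·→ stack.push(x: east)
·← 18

·→ maze.move(dir: east)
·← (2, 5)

·→ maze.sense(dir: south)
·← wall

·→ maze.sense(dir: north)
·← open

·→ stack.push(x: north)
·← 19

·→ maze.move(dir: north)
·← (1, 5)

·→ maze.sense(dir: north)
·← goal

·→ maze.move(dir: north)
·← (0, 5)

Answer: (0, 5)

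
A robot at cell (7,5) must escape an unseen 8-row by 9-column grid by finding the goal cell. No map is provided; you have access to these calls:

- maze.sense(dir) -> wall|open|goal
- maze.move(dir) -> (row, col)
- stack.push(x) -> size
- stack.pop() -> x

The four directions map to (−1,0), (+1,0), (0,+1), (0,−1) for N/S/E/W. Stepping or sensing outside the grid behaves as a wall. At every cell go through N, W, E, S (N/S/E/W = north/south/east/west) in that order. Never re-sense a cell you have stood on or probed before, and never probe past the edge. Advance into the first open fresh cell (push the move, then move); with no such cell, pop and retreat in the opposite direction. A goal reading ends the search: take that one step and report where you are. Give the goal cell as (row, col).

>> maze.sense(dir='north')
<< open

>> stack.push(x='north')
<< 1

>> maze.move(dir='north')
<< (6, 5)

>> maze.sense(dir='north')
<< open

>> stack.push(x='north')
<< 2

>> maze.move(dir='north')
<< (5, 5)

>> maze.sense(dir='north')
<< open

>> stack.push(x='north')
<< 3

>> maze.move(dir='north')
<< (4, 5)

>> maze.sense(dir='north')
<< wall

>> maze.sense(dir='west')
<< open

>> stack.push(x='west')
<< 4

>> maze.move(dir='west')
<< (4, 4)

>> maze.sense(dir='north')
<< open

>> stack.push(x='north')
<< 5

>> maze.move(dir='north')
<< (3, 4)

>> maze.sense(dir='north')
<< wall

>> maze.sense(dir='west')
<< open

>> stack.push(x='west')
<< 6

>> maze.move(dir='west')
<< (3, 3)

>> maze.sense(dir='north')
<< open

>> stack.push(x='north')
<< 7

>> maze.move(dir='north')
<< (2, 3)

>> maze.sense(dir='north')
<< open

>> stack.push(x='north')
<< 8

>> maze.move(dir='north')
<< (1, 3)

>> maze.sense(dir='north')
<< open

>> stack.push(x='north')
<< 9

>> maze.move(dir='north')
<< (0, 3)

>> maze.sense(dir='west')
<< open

>> stack.push(x='west')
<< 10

>> maze.move(dir='west')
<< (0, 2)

>> maze.sense(dir='west')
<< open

>> stack.push(x='west')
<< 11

>> maze.move(dir='west')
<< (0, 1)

>> maze.sense(dir='west')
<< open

>> stack.push(x='west')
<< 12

>> maze.move(dir='west')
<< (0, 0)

>> maze.sense(dir='south')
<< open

>> stack.push(x='south')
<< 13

>> maze.move(dir='south')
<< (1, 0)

>> maze.sense(dir='east')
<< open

>> stack.push(x='east')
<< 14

>> maze.move(dir='east')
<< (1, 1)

>> maze.sense(dir='east')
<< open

>> stack.push(x='east')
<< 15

>> maze.move(dir='east')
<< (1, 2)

>> maze.sense(dir='south')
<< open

>> stack.push(x='south')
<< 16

>> maze.move(dir='south')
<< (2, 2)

>> maze.sense(dir='west')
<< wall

>> maze.sense(dir='south')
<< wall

>> stack.pop()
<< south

>> maze.move(dir='north')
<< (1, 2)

>> stack.pop()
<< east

>> maze.move(dir='west')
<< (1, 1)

>> stack.pop()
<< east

>> maze.move(dir='west')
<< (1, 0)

>> maze.sense(dir='south')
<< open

>> stack.push(x='south')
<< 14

>> maze.move(dir='south')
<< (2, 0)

>> maze.sense(dir='south')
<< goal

>> maze.move(dir='south')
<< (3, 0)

Answer: (3, 0)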